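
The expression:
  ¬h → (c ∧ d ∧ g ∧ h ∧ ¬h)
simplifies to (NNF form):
h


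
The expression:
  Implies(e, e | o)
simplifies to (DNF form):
True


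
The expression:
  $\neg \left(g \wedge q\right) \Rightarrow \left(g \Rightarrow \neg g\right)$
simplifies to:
$q \vee \neg g$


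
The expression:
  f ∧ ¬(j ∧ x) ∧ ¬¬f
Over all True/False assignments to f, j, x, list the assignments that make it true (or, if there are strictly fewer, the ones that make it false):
is true only for:
  f=True, j=False, x=False;
  f=True, j=False, x=True;
  f=True, j=True, x=False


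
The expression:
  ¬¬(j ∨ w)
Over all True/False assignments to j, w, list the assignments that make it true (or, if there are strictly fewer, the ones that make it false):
is false only for:
  j=False, w=False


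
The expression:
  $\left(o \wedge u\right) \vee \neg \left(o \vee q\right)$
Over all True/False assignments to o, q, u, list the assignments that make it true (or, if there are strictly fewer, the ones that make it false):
is true only for:
  o=False, q=False, u=False;
  o=False, q=False, u=True;
  o=True, q=False, u=True;
  o=True, q=True, u=True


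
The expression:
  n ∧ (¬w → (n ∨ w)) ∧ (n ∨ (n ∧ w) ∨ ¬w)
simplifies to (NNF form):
n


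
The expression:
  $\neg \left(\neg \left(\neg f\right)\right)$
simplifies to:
$\neg f$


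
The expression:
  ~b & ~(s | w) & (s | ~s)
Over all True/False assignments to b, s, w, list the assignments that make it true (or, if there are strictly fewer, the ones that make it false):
is true only for:
  b=False, s=False, w=False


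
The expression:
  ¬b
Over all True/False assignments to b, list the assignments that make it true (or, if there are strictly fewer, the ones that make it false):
is true only for:
  b=False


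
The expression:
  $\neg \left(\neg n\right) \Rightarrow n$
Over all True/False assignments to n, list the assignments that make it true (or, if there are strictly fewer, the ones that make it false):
is always true.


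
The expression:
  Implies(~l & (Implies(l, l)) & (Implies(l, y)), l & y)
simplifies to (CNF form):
l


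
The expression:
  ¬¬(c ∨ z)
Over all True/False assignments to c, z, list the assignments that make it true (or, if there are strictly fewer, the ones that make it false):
is false only for:
  c=False, z=False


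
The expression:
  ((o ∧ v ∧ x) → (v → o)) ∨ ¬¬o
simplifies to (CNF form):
True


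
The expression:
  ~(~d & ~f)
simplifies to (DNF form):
d | f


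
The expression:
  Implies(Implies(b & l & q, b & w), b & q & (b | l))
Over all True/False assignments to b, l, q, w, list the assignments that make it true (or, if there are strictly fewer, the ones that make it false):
is true only for:
  b=True, l=False, q=True, w=False;
  b=True, l=False, q=True, w=True;
  b=True, l=True, q=True, w=False;
  b=True, l=True, q=True, w=True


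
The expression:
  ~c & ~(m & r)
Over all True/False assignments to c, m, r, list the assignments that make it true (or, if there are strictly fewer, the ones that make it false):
is true only for:
  c=False, m=False, r=False;
  c=False, m=False, r=True;
  c=False, m=True, r=False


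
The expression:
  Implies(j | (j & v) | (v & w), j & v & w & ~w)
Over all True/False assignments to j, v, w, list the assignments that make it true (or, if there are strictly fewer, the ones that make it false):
is true only for:
  j=False, v=False, w=False;
  j=False, v=False, w=True;
  j=False, v=True, w=False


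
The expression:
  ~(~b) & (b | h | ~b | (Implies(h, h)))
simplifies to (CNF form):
b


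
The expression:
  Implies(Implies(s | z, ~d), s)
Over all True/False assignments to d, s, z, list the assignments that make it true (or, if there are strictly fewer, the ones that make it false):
is false only for:
  d=False, s=False, z=False;
  d=False, s=False, z=True;
  d=True, s=False, z=False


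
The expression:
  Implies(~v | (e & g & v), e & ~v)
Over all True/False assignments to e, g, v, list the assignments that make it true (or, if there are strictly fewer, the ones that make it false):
is false only for:
  e=False, g=False, v=False;
  e=False, g=True, v=False;
  e=True, g=True, v=True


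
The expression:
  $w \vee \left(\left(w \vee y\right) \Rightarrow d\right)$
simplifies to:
$d \vee w \vee \neg y$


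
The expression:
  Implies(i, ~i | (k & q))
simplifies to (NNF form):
~i | (k & q)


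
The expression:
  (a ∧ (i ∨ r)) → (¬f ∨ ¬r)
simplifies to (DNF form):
¬a ∨ ¬f ∨ ¬r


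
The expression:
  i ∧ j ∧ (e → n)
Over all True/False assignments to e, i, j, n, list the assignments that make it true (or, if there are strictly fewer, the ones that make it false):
is true only for:
  e=False, i=True, j=True, n=False;
  e=False, i=True, j=True, n=True;
  e=True, i=True, j=True, n=True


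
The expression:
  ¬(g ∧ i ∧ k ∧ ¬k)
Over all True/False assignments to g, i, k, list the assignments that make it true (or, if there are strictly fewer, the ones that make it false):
is always true.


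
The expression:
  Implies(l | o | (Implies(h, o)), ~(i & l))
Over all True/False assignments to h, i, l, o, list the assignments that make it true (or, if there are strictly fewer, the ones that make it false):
is false only for:
  h=False, i=True, l=True, o=False;
  h=False, i=True, l=True, o=True;
  h=True, i=True, l=True, o=False;
  h=True, i=True, l=True, o=True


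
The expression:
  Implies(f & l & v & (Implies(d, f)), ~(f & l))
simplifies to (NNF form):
~f | ~l | ~v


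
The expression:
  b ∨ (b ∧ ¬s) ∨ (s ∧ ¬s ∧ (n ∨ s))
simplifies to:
b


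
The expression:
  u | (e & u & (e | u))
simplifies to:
u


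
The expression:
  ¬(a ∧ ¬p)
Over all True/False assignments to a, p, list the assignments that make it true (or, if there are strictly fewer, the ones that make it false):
is false only for:
  a=True, p=False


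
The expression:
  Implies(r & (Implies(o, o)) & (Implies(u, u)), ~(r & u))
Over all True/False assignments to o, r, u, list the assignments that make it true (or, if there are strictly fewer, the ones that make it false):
is false only for:
  o=False, r=True, u=True;
  o=True, r=True, u=True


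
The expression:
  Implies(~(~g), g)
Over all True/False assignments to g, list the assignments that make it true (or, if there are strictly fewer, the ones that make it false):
is always true.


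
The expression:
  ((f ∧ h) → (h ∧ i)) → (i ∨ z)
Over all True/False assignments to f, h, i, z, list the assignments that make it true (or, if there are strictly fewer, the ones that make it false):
is false only for:
  f=False, h=False, i=False, z=False;
  f=False, h=True, i=False, z=False;
  f=True, h=False, i=False, z=False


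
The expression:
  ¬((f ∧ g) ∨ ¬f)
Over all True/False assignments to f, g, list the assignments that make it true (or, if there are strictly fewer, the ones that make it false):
is true only for:
  f=True, g=False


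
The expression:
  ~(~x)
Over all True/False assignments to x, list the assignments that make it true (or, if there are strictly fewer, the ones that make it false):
is true only for:
  x=True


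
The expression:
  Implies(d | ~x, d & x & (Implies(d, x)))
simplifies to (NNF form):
x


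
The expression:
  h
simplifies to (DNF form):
h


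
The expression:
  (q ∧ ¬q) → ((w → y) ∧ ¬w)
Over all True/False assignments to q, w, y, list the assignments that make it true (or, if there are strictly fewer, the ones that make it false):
is always true.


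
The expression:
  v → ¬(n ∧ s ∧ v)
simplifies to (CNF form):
¬n ∨ ¬s ∨ ¬v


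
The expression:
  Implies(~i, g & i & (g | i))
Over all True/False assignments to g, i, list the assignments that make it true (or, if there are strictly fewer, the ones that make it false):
is true only for:
  g=False, i=True;
  g=True, i=True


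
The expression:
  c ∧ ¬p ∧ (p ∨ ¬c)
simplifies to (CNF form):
False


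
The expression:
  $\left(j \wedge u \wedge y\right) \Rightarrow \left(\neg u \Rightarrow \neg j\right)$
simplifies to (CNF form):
$\text{True}$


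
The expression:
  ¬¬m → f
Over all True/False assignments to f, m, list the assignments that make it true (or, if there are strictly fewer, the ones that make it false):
is false only for:
  f=False, m=True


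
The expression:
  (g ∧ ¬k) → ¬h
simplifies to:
k ∨ ¬g ∨ ¬h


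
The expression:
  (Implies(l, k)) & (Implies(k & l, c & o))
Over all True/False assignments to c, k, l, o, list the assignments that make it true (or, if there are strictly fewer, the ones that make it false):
is false only for:
  c=False, k=False, l=True, o=False;
  c=False, k=False, l=True, o=True;
  c=False, k=True, l=True, o=False;
  c=False, k=True, l=True, o=True;
  c=True, k=False, l=True, o=False;
  c=True, k=False, l=True, o=True;
  c=True, k=True, l=True, o=False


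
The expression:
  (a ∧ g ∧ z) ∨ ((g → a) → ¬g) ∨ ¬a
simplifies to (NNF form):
z ∨ ¬a ∨ ¬g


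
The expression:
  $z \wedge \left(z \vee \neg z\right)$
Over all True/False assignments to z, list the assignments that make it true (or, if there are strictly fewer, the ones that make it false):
is true only for:
  z=True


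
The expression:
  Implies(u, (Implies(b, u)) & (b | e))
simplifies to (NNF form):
b | e | ~u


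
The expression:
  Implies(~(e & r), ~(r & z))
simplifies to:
e | ~r | ~z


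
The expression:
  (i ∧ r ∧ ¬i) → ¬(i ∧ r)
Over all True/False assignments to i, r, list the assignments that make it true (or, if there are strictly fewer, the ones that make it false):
is always true.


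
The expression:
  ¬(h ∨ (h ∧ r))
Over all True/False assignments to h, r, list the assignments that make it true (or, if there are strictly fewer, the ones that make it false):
is true only for:
  h=False, r=False;
  h=False, r=True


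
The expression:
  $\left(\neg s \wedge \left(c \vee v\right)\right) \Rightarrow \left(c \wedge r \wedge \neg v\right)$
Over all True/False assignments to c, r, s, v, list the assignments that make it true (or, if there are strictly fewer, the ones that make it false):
is false only for:
  c=False, r=False, s=False, v=True;
  c=False, r=True, s=False, v=True;
  c=True, r=False, s=False, v=False;
  c=True, r=False, s=False, v=True;
  c=True, r=True, s=False, v=True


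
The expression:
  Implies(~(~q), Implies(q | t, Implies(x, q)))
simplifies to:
True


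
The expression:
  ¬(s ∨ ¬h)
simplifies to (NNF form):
h ∧ ¬s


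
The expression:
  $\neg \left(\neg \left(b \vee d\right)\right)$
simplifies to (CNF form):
$b \vee d$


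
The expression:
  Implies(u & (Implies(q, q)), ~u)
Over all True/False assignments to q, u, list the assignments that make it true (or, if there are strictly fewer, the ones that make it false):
is true only for:
  q=False, u=False;
  q=True, u=False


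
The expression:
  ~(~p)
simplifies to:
p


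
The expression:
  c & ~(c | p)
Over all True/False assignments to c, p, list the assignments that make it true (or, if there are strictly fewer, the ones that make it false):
is never true.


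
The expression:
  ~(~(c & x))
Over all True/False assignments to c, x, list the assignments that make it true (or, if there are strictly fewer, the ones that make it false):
is true only for:
  c=True, x=True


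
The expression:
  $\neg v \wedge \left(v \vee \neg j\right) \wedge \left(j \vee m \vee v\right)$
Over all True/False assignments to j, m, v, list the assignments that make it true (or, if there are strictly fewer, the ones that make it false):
is true only for:
  j=False, m=True, v=False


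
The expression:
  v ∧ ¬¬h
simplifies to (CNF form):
h ∧ v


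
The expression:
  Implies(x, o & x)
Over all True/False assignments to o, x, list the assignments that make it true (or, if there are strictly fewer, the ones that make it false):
is false only for:
  o=False, x=True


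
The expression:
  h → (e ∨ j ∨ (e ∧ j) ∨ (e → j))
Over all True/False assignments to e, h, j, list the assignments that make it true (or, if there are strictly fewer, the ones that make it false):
is always true.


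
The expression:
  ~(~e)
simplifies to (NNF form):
e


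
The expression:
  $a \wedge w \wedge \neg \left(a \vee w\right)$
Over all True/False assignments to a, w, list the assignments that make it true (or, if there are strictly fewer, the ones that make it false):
is never true.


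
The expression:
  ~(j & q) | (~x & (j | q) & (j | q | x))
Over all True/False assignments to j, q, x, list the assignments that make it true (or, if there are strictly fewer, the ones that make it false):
is false only for:
  j=True, q=True, x=True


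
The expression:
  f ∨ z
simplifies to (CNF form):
f ∨ z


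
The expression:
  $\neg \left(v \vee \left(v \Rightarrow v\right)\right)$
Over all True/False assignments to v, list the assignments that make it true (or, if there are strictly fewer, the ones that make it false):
is never true.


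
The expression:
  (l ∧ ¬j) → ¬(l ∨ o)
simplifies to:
j ∨ ¬l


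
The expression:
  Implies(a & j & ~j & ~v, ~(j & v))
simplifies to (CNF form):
True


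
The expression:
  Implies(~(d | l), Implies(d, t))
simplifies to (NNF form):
True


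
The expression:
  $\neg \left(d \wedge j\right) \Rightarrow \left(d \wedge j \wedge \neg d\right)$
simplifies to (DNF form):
$d \wedge j$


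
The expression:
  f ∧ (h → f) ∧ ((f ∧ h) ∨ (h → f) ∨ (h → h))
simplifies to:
f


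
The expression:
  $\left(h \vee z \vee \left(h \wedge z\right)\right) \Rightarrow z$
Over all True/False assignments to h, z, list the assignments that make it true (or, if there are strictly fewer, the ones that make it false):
is false only for:
  h=True, z=False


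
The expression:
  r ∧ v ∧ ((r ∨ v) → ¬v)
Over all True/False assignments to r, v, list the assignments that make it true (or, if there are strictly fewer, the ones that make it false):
is never true.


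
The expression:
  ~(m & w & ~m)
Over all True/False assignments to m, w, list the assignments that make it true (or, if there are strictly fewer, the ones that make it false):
is always true.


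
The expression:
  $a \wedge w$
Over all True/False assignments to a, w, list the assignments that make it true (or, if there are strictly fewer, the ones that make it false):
is true only for:
  a=True, w=True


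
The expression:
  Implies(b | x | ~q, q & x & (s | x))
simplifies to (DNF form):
(q & x) | (q & ~b)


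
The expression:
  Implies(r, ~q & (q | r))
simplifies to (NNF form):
~q | ~r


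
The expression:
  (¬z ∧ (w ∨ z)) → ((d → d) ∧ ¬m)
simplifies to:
z ∨ ¬m ∨ ¬w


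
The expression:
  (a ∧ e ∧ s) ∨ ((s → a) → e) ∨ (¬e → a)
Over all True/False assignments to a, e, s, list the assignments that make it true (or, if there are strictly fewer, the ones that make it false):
is false only for:
  a=False, e=False, s=False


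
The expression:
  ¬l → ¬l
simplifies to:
True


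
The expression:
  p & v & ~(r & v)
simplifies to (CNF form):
p & v & ~r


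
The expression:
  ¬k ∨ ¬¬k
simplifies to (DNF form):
True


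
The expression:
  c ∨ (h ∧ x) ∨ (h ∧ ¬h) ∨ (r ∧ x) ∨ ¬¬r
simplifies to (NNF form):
c ∨ r ∨ (h ∧ x)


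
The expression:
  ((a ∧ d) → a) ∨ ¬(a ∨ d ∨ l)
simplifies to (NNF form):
True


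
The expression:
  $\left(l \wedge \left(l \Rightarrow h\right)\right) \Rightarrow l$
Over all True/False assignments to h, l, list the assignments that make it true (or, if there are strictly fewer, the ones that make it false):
is always true.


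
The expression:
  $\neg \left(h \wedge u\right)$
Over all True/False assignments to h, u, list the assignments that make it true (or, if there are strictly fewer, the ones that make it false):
is false only for:
  h=True, u=True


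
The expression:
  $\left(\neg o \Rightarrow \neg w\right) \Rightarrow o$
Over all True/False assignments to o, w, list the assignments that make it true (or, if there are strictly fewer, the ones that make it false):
is false only for:
  o=False, w=False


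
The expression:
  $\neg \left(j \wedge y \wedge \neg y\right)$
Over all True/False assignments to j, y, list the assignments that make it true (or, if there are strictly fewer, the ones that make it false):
is always true.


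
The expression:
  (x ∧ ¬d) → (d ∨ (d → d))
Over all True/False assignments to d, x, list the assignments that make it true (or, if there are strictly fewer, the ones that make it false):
is always true.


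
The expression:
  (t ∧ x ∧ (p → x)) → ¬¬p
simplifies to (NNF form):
p ∨ ¬t ∨ ¬x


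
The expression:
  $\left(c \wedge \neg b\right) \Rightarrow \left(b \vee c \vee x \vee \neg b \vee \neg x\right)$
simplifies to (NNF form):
$\text{True}$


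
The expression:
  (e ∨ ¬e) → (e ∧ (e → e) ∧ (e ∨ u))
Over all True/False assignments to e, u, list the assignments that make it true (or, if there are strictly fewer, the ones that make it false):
is true only for:
  e=True, u=False;
  e=True, u=True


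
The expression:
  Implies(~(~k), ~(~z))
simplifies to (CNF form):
z | ~k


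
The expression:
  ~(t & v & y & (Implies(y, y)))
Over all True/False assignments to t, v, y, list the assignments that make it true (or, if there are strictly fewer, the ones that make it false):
is false only for:
  t=True, v=True, y=True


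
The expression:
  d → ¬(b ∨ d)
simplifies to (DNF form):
¬d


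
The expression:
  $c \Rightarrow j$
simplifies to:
$j \vee \neg c$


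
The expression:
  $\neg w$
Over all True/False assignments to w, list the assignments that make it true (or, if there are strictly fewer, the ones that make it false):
is true only for:
  w=False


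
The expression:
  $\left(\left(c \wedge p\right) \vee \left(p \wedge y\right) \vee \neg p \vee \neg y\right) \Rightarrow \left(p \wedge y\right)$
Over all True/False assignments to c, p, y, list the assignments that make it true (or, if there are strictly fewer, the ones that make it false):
is true only for:
  c=False, p=True, y=True;
  c=True, p=True, y=True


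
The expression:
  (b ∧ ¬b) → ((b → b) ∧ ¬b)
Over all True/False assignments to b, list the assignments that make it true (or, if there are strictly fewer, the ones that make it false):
is always true.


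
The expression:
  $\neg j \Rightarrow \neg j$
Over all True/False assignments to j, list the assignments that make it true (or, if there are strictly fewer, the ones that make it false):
is always true.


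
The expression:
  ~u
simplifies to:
~u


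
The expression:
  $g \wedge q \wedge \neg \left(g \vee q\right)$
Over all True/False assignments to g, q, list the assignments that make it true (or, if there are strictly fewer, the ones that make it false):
is never true.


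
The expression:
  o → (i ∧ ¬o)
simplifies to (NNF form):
¬o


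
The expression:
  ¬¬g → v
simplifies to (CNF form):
v ∨ ¬g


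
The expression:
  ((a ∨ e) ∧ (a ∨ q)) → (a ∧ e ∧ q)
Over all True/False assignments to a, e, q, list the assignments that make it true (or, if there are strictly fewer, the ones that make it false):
is true only for:
  a=False, e=False, q=False;
  a=False, e=False, q=True;
  a=False, e=True, q=False;
  a=True, e=True, q=True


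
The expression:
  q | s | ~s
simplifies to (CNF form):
True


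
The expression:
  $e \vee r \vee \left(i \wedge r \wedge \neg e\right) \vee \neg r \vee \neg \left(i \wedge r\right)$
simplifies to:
$\text{True}$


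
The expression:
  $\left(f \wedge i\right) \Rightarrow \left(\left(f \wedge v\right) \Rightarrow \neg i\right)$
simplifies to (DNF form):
$\neg f \vee \neg i \vee \neg v$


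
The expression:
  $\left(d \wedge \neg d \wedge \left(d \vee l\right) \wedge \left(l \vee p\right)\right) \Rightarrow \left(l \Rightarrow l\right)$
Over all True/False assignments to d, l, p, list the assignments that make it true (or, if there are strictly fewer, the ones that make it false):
is always true.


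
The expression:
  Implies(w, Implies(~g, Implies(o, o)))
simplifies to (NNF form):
True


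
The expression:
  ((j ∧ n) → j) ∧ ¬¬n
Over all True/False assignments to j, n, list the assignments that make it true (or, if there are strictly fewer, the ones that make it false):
is true only for:
  j=False, n=True;
  j=True, n=True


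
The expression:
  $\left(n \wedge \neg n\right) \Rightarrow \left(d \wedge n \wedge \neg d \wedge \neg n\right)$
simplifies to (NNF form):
$\text{True}$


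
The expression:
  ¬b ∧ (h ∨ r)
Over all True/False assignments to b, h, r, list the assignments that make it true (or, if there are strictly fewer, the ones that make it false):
is true only for:
  b=False, h=False, r=True;
  b=False, h=True, r=False;
  b=False, h=True, r=True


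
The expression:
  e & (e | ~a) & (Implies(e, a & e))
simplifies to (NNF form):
a & e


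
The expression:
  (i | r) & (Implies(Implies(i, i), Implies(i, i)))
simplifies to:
i | r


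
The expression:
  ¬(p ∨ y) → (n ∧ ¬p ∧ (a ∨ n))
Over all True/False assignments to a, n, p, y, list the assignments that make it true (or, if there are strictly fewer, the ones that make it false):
is false only for:
  a=False, n=False, p=False, y=False;
  a=True, n=False, p=False, y=False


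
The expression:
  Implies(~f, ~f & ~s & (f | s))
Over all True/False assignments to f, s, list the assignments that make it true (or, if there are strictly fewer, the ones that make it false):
is true only for:
  f=True, s=False;
  f=True, s=True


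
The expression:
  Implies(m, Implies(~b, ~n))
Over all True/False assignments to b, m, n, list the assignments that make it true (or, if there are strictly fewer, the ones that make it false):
is false only for:
  b=False, m=True, n=True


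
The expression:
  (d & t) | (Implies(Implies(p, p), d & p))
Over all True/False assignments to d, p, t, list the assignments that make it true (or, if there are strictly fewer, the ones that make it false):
is true only for:
  d=True, p=False, t=True;
  d=True, p=True, t=False;
  d=True, p=True, t=True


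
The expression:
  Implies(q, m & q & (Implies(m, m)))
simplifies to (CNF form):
m | ~q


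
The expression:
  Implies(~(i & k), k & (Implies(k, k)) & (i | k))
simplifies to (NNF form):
k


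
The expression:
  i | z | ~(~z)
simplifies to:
i | z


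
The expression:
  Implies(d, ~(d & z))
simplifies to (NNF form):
~d | ~z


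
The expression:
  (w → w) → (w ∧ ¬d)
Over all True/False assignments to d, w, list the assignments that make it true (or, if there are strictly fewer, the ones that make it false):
is true only for:
  d=False, w=True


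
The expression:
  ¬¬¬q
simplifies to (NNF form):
¬q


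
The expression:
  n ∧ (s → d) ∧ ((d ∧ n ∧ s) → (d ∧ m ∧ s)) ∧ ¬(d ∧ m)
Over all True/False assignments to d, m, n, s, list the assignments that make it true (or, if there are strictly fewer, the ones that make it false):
is true only for:
  d=False, m=False, n=True, s=False;
  d=False, m=True, n=True, s=False;
  d=True, m=False, n=True, s=False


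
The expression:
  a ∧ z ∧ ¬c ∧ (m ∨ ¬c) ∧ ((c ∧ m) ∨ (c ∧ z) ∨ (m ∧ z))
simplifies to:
a ∧ m ∧ z ∧ ¬c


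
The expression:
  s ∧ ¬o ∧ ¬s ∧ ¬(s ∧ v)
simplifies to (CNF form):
False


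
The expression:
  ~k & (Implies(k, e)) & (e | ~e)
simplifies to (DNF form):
~k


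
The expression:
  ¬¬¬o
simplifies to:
¬o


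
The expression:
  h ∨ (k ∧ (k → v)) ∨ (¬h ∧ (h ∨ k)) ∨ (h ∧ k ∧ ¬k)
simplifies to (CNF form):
h ∨ k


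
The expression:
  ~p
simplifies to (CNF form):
~p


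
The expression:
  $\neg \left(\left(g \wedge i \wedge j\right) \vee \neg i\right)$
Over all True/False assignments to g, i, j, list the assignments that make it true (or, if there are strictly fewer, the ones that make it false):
is true only for:
  g=False, i=True, j=False;
  g=False, i=True, j=True;
  g=True, i=True, j=False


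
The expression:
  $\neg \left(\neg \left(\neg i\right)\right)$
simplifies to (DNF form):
$\neg i$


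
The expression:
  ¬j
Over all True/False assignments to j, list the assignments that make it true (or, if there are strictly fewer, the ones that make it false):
is true only for:
  j=False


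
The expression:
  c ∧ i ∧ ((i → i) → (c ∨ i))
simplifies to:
c ∧ i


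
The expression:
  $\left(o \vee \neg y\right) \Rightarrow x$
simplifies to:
$x \vee \left(y \wedge \neg o\right)$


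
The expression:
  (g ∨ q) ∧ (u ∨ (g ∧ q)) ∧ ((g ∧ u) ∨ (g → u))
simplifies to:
u ∧ (g ∨ q)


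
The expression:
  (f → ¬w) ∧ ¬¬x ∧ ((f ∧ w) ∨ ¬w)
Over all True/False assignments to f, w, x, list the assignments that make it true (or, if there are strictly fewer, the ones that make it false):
is true only for:
  f=False, w=False, x=True;
  f=True, w=False, x=True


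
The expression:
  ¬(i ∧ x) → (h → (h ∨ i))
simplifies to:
True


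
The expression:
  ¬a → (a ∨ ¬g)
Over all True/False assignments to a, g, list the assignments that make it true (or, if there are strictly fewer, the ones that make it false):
is false only for:
  a=False, g=True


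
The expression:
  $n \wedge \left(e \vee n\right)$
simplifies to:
$n$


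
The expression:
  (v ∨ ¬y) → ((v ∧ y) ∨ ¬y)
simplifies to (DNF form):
True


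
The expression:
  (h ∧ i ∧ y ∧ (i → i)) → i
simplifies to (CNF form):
True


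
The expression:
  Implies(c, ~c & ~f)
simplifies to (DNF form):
~c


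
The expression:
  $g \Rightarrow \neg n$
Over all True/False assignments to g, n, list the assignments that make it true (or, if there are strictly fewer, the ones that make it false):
is false only for:
  g=True, n=True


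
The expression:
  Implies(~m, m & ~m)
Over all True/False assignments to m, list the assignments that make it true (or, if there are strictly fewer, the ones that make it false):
is true only for:
  m=True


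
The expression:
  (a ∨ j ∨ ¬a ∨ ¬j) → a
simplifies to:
a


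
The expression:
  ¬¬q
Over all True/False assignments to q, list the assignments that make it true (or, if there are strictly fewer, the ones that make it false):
is true only for:
  q=True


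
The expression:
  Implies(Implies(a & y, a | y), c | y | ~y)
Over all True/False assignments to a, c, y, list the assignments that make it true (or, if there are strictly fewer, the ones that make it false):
is always true.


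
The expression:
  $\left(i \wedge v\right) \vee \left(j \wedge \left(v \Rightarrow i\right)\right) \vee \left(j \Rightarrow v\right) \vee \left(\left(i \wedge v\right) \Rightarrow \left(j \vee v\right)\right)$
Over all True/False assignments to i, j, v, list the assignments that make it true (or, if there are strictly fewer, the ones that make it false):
is always true.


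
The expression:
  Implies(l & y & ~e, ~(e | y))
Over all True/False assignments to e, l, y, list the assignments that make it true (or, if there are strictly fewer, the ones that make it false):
is false only for:
  e=False, l=True, y=True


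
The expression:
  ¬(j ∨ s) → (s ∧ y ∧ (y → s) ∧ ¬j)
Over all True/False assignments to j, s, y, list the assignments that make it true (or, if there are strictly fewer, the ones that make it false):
is false only for:
  j=False, s=False, y=False;
  j=False, s=False, y=True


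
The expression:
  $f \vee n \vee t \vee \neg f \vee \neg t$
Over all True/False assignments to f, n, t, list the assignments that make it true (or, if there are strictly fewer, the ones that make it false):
is always true.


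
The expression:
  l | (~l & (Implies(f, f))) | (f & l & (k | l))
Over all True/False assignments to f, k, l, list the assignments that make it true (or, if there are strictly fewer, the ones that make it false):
is always true.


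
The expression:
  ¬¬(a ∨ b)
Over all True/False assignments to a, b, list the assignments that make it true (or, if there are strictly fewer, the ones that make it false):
is false only for:
  a=False, b=False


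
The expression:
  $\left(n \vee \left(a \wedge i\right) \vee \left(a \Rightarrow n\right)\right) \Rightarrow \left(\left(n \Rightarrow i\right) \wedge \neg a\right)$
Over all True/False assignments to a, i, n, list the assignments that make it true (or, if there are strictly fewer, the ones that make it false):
is true only for:
  a=False, i=False, n=False;
  a=False, i=True, n=False;
  a=False, i=True, n=True;
  a=True, i=False, n=False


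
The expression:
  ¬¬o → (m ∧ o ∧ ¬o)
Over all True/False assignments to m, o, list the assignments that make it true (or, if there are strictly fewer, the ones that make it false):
is true only for:
  m=False, o=False;
  m=True, o=False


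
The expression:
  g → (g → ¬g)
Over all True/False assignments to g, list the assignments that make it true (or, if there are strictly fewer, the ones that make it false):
is true only for:
  g=False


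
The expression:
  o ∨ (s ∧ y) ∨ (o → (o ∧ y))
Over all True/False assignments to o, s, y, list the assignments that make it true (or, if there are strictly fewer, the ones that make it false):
is always true.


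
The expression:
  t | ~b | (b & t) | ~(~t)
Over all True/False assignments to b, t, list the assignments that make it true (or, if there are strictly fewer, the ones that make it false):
is false only for:
  b=True, t=False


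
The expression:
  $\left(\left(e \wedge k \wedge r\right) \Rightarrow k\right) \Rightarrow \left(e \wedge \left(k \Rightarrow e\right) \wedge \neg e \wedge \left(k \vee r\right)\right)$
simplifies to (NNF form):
$\text{False}$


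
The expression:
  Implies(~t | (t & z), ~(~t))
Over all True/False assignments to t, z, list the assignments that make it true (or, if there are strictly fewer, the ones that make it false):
is true only for:
  t=True, z=False;
  t=True, z=True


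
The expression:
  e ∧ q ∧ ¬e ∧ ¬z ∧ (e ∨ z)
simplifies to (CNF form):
False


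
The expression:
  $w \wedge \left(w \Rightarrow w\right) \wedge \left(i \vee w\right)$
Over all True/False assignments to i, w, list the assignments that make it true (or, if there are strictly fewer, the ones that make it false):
is true only for:
  i=False, w=True;
  i=True, w=True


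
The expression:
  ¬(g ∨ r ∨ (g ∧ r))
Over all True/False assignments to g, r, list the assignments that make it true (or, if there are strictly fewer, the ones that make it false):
is true only for:
  g=False, r=False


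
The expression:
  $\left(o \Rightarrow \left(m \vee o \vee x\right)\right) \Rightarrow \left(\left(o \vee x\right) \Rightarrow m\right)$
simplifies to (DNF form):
$m \vee \left(\neg o \wedge \neg x\right)$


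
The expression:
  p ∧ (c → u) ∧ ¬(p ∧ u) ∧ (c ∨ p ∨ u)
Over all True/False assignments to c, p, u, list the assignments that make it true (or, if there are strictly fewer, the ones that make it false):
is true only for:
  c=False, p=True, u=False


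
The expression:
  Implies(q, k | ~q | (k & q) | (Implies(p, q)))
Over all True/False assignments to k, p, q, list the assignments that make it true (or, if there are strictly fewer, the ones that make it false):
is always true.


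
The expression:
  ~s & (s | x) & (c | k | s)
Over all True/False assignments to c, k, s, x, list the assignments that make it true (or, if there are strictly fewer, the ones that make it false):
is true only for:
  c=False, k=True, s=False, x=True;
  c=True, k=False, s=False, x=True;
  c=True, k=True, s=False, x=True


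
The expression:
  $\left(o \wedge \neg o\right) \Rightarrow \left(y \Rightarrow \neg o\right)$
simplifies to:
$\text{True}$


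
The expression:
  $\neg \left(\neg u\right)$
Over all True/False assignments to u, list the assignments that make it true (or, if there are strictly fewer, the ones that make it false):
is true only for:
  u=True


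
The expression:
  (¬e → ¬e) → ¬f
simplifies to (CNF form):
¬f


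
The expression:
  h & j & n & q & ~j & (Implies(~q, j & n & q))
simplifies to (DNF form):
False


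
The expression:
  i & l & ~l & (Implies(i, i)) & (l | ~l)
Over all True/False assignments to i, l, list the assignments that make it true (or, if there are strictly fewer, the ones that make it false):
is never true.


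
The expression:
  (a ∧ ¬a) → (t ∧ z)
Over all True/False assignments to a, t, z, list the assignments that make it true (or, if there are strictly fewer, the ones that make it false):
is always true.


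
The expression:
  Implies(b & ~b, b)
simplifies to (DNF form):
True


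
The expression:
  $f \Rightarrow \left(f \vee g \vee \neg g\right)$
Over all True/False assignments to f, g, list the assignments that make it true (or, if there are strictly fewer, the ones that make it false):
is always true.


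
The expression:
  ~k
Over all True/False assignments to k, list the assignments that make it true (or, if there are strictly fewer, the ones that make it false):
is true only for:
  k=False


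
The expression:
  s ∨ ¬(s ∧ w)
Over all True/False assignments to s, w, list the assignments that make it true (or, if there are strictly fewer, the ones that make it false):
is always true.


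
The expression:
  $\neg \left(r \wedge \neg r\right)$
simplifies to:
$\text{True}$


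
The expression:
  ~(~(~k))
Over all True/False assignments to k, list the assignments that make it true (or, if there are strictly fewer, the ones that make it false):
is true only for:
  k=False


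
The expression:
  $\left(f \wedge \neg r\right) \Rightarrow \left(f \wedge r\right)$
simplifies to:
$r \vee \neg f$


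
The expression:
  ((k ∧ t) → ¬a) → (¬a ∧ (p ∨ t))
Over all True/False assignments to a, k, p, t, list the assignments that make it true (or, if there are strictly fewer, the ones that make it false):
is true only for:
  a=False, k=False, p=False, t=True;
  a=False, k=False, p=True, t=False;
  a=False, k=False, p=True, t=True;
  a=False, k=True, p=False, t=True;
  a=False, k=True, p=True, t=False;
  a=False, k=True, p=True, t=True;
  a=True, k=True, p=False, t=True;
  a=True, k=True, p=True, t=True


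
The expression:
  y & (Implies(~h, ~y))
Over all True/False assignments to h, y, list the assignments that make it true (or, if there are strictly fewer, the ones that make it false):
is true only for:
  h=True, y=True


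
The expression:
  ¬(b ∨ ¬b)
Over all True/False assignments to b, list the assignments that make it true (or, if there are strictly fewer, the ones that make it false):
is never true.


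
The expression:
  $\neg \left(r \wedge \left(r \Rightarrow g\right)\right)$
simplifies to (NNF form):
$\neg g \vee \neg r$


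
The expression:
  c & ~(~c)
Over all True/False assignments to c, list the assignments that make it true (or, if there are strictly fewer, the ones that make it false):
is true only for:
  c=True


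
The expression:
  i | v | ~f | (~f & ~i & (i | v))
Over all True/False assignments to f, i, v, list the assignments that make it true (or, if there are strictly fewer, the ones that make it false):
is false only for:
  f=True, i=False, v=False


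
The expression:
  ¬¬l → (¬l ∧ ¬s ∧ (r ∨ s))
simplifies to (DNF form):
¬l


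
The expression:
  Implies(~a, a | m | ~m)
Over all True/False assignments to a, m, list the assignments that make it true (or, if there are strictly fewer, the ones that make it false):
is always true.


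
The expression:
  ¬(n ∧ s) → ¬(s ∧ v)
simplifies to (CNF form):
n ∨ ¬s ∨ ¬v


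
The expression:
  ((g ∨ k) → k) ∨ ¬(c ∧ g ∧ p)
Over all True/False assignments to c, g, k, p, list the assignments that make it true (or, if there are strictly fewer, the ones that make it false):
is false only for:
  c=True, g=True, k=False, p=True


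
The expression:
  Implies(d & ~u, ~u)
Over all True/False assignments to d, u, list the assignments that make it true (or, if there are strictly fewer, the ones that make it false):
is always true.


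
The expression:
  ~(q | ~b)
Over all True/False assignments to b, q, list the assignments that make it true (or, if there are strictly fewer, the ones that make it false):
is true only for:
  b=True, q=False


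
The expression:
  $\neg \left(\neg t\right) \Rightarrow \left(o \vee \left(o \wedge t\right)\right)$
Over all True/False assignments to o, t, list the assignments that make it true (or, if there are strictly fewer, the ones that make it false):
is false only for:
  o=False, t=True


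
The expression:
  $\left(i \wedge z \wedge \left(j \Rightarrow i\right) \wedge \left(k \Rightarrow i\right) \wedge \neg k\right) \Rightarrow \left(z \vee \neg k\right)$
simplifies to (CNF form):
$\text{True}$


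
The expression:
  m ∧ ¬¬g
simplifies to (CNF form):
g ∧ m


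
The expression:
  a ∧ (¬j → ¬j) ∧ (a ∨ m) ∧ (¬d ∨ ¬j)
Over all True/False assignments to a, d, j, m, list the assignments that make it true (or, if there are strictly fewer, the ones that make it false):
is true only for:
  a=True, d=False, j=False, m=False;
  a=True, d=False, j=False, m=True;
  a=True, d=False, j=True, m=False;
  a=True, d=False, j=True, m=True;
  a=True, d=True, j=False, m=False;
  a=True, d=True, j=False, m=True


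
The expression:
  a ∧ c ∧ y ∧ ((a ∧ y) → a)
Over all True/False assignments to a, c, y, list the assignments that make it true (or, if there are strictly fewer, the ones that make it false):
is true only for:
  a=True, c=True, y=True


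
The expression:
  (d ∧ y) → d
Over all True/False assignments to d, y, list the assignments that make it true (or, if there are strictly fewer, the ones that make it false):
is always true.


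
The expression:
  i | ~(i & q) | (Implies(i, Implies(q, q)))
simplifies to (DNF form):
True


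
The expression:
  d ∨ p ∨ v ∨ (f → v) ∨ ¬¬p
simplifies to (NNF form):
d ∨ p ∨ v ∨ ¬f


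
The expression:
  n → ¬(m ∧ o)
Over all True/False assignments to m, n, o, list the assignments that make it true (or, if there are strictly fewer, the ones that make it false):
is false only for:
  m=True, n=True, o=True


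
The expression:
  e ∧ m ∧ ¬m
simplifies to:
False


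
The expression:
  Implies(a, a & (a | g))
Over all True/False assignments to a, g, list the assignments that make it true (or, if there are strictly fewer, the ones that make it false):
is always true.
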